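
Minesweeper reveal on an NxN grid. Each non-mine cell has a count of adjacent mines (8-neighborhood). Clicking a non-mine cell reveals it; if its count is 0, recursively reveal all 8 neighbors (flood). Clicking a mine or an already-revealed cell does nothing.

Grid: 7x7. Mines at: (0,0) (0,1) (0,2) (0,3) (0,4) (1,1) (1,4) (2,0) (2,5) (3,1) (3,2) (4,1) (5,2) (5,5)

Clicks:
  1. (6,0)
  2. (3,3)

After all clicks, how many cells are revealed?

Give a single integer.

Click 1 (6,0) count=0: revealed 4 new [(5,0) (5,1) (6,0) (6,1)] -> total=4
Click 2 (3,3) count=1: revealed 1 new [(3,3)] -> total=5

Answer: 5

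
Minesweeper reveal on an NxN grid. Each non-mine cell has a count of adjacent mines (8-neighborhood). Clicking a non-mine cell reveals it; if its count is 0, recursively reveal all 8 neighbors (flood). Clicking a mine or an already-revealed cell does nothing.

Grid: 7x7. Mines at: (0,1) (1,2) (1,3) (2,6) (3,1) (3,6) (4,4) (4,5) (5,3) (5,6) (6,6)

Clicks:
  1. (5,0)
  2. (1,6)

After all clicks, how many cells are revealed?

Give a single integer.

Click 1 (5,0) count=0: revealed 9 new [(4,0) (4,1) (4,2) (5,0) (5,1) (5,2) (6,0) (6,1) (6,2)] -> total=9
Click 2 (1,6) count=1: revealed 1 new [(1,6)] -> total=10

Answer: 10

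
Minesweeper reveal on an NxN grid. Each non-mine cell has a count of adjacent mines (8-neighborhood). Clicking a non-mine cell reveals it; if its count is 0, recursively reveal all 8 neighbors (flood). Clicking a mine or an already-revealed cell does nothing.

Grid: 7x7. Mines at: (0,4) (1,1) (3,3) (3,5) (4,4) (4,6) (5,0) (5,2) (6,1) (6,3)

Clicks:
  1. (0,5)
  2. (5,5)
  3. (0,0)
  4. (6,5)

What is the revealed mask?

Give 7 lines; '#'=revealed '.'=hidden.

Answer: #....#.
.......
.......
.......
.......
....###
....###

Derivation:
Click 1 (0,5) count=1: revealed 1 new [(0,5)] -> total=1
Click 2 (5,5) count=2: revealed 1 new [(5,5)] -> total=2
Click 3 (0,0) count=1: revealed 1 new [(0,0)] -> total=3
Click 4 (6,5) count=0: revealed 5 new [(5,4) (5,6) (6,4) (6,5) (6,6)] -> total=8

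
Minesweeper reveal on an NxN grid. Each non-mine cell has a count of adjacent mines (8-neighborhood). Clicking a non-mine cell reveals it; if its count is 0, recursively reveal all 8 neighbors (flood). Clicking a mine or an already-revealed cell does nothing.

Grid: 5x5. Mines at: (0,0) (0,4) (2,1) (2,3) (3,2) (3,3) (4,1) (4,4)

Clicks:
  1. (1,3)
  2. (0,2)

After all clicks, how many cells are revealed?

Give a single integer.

Answer: 6

Derivation:
Click 1 (1,3) count=2: revealed 1 new [(1,3)] -> total=1
Click 2 (0,2) count=0: revealed 5 new [(0,1) (0,2) (0,3) (1,1) (1,2)] -> total=6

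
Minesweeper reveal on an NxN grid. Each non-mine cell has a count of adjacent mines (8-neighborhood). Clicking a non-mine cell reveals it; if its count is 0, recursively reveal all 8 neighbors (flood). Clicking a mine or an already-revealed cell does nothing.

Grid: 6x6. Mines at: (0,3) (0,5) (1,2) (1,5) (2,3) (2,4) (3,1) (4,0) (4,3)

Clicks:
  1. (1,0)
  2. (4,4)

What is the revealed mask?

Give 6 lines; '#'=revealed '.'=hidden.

Click 1 (1,0) count=0: revealed 6 new [(0,0) (0,1) (1,0) (1,1) (2,0) (2,1)] -> total=6
Click 2 (4,4) count=1: revealed 1 new [(4,4)] -> total=7

Answer: ##....
##....
##....
......
....#.
......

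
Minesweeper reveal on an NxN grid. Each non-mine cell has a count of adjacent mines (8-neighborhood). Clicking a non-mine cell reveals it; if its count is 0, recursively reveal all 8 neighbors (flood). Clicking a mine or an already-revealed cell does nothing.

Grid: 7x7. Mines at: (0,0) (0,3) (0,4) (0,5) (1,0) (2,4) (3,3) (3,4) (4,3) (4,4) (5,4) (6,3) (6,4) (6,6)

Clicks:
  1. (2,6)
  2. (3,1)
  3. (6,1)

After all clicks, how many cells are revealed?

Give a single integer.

Answer: 25

Derivation:
Click 1 (2,6) count=0: revealed 10 new [(1,5) (1,6) (2,5) (2,6) (3,5) (3,6) (4,5) (4,6) (5,5) (5,6)] -> total=10
Click 2 (3,1) count=0: revealed 15 new [(2,0) (2,1) (2,2) (3,0) (3,1) (3,2) (4,0) (4,1) (4,2) (5,0) (5,1) (5,2) (6,0) (6,1) (6,2)] -> total=25
Click 3 (6,1) count=0: revealed 0 new [(none)] -> total=25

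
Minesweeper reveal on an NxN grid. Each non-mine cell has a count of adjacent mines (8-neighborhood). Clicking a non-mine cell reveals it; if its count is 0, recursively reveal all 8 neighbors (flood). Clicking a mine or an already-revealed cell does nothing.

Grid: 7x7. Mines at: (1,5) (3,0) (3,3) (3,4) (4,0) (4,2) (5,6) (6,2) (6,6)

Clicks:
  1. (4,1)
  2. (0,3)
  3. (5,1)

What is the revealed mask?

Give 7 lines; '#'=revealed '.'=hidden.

Click 1 (4,1) count=3: revealed 1 new [(4,1)] -> total=1
Click 2 (0,3) count=0: revealed 15 new [(0,0) (0,1) (0,2) (0,3) (0,4) (1,0) (1,1) (1,2) (1,3) (1,4) (2,0) (2,1) (2,2) (2,3) (2,4)] -> total=16
Click 3 (5,1) count=3: revealed 1 new [(5,1)] -> total=17

Answer: #####..
#####..
#####..
.......
.#.....
.#.....
.......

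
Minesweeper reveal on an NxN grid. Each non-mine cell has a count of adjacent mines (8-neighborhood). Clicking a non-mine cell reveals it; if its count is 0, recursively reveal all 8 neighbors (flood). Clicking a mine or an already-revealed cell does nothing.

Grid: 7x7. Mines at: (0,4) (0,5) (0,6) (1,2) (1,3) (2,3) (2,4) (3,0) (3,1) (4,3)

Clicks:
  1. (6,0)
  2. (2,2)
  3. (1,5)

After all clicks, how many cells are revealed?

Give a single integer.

Answer: 28

Derivation:
Click 1 (6,0) count=0: revealed 27 new [(1,5) (1,6) (2,5) (2,6) (3,4) (3,5) (3,6) (4,0) (4,1) (4,2) (4,4) (4,5) (4,6) (5,0) (5,1) (5,2) (5,3) (5,4) (5,5) (5,6) (6,0) (6,1) (6,2) (6,3) (6,4) (6,5) (6,6)] -> total=27
Click 2 (2,2) count=4: revealed 1 new [(2,2)] -> total=28
Click 3 (1,5) count=4: revealed 0 new [(none)] -> total=28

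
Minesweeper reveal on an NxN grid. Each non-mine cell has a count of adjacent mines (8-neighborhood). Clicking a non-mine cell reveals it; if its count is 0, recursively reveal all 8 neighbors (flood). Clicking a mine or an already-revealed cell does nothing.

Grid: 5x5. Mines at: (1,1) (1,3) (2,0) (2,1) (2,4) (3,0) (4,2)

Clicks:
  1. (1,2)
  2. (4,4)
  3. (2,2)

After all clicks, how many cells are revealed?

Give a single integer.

Answer: 6

Derivation:
Click 1 (1,2) count=3: revealed 1 new [(1,2)] -> total=1
Click 2 (4,4) count=0: revealed 4 new [(3,3) (3,4) (4,3) (4,4)] -> total=5
Click 3 (2,2) count=3: revealed 1 new [(2,2)] -> total=6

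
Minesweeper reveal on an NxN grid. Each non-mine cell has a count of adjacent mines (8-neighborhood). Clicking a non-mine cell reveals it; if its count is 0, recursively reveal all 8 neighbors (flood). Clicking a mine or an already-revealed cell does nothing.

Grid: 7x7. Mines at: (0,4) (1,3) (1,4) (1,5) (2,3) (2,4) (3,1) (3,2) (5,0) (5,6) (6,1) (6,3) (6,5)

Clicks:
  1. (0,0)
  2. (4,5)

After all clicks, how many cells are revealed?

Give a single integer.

Click 1 (0,0) count=0: revealed 9 new [(0,0) (0,1) (0,2) (1,0) (1,1) (1,2) (2,0) (2,1) (2,2)] -> total=9
Click 2 (4,5) count=1: revealed 1 new [(4,5)] -> total=10

Answer: 10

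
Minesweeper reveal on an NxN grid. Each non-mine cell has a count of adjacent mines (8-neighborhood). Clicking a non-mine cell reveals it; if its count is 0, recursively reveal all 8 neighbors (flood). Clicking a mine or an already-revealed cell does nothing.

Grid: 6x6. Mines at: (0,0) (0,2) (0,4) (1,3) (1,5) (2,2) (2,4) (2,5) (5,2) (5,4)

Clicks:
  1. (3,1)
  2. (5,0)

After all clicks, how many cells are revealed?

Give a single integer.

Answer: 10

Derivation:
Click 1 (3,1) count=1: revealed 1 new [(3,1)] -> total=1
Click 2 (5,0) count=0: revealed 9 new [(1,0) (1,1) (2,0) (2,1) (3,0) (4,0) (4,1) (5,0) (5,1)] -> total=10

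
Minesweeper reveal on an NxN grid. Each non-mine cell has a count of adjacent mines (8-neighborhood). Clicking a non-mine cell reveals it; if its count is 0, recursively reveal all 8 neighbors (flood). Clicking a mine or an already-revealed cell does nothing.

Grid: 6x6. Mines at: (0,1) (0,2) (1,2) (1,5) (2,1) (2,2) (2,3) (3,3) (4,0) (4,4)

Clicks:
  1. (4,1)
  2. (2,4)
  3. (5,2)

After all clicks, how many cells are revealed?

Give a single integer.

Answer: 7

Derivation:
Click 1 (4,1) count=1: revealed 1 new [(4,1)] -> total=1
Click 2 (2,4) count=3: revealed 1 new [(2,4)] -> total=2
Click 3 (5,2) count=0: revealed 5 new [(4,2) (4,3) (5,1) (5,2) (5,3)] -> total=7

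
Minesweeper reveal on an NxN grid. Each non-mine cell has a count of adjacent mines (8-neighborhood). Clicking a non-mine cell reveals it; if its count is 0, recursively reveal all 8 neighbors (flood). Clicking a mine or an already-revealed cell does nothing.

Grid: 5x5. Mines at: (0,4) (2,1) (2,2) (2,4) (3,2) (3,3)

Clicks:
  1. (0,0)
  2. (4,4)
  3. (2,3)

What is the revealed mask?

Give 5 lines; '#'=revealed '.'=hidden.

Answer: ####.
####.
...#.
.....
....#

Derivation:
Click 1 (0,0) count=0: revealed 8 new [(0,0) (0,1) (0,2) (0,3) (1,0) (1,1) (1,2) (1,3)] -> total=8
Click 2 (4,4) count=1: revealed 1 new [(4,4)] -> total=9
Click 3 (2,3) count=4: revealed 1 new [(2,3)] -> total=10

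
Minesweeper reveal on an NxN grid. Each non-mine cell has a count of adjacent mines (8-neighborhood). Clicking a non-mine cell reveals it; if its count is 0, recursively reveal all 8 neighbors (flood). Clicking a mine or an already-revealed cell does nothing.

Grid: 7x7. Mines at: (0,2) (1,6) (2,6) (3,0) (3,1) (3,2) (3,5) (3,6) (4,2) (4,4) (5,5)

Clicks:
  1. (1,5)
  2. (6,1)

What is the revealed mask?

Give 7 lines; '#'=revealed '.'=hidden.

Answer: .......
.....#.
.......
.......
##.....
#####..
#####..

Derivation:
Click 1 (1,5) count=2: revealed 1 new [(1,5)] -> total=1
Click 2 (6,1) count=0: revealed 12 new [(4,0) (4,1) (5,0) (5,1) (5,2) (5,3) (5,4) (6,0) (6,1) (6,2) (6,3) (6,4)] -> total=13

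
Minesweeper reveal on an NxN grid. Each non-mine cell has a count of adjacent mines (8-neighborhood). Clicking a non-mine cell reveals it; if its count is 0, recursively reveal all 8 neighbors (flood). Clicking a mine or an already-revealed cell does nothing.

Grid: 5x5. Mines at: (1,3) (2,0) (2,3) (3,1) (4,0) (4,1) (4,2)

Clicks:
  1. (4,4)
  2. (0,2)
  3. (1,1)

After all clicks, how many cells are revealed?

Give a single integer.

Click 1 (4,4) count=0: revealed 4 new [(3,3) (3,4) (4,3) (4,4)] -> total=4
Click 2 (0,2) count=1: revealed 1 new [(0,2)] -> total=5
Click 3 (1,1) count=1: revealed 1 new [(1,1)] -> total=6

Answer: 6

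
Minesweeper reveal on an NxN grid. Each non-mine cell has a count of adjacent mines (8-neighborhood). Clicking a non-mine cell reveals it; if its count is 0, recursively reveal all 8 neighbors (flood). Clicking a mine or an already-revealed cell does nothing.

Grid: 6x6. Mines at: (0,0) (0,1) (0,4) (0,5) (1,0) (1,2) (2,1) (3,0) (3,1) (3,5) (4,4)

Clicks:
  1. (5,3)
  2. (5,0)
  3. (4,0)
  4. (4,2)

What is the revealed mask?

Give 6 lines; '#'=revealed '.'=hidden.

Click 1 (5,3) count=1: revealed 1 new [(5,3)] -> total=1
Click 2 (5,0) count=0: revealed 7 new [(4,0) (4,1) (4,2) (4,3) (5,0) (5,1) (5,2)] -> total=8
Click 3 (4,0) count=2: revealed 0 new [(none)] -> total=8
Click 4 (4,2) count=1: revealed 0 new [(none)] -> total=8

Answer: ......
......
......
......
####..
####..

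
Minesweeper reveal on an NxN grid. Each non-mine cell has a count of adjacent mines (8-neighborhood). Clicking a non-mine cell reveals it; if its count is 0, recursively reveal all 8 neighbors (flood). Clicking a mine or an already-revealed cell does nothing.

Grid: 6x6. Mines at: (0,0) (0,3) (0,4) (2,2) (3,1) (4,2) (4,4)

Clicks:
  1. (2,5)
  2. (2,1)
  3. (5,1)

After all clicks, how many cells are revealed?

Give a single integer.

Answer: 11

Derivation:
Click 1 (2,5) count=0: revealed 9 new [(1,3) (1,4) (1,5) (2,3) (2,4) (2,5) (3,3) (3,4) (3,5)] -> total=9
Click 2 (2,1) count=2: revealed 1 new [(2,1)] -> total=10
Click 3 (5,1) count=1: revealed 1 new [(5,1)] -> total=11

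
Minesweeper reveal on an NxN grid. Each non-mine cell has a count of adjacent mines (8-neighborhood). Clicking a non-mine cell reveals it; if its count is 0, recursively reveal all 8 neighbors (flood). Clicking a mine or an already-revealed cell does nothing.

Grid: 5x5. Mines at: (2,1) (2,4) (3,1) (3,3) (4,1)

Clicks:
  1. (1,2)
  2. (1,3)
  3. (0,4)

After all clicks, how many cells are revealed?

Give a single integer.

Click 1 (1,2) count=1: revealed 1 new [(1,2)] -> total=1
Click 2 (1,3) count=1: revealed 1 new [(1,3)] -> total=2
Click 3 (0,4) count=0: revealed 8 new [(0,0) (0,1) (0,2) (0,3) (0,4) (1,0) (1,1) (1,4)] -> total=10

Answer: 10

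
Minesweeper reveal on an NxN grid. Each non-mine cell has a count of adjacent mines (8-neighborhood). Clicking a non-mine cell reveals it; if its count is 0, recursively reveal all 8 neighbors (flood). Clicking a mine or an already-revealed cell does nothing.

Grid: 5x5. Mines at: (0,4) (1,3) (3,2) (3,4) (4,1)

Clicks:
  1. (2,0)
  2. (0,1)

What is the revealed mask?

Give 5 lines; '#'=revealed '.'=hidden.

Click 1 (2,0) count=0: revealed 11 new [(0,0) (0,1) (0,2) (1,0) (1,1) (1,2) (2,0) (2,1) (2,2) (3,0) (3,1)] -> total=11
Click 2 (0,1) count=0: revealed 0 new [(none)] -> total=11

Answer: ###..
###..
###..
##...
.....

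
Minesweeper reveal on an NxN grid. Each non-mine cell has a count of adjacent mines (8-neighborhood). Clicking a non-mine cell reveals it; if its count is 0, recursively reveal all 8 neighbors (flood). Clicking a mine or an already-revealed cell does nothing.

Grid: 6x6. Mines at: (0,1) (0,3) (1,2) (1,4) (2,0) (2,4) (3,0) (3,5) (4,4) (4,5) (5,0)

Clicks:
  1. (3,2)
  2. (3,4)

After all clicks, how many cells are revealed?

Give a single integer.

Click 1 (3,2) count=0: revealed 12 new [(2,1) (2,2) (2,3) (3,1) (3,2) (3,3) (4,1) (4,2) (4,3) (5,1) (5,2) (5,3)] -> total=12
Click 2 (3,4) count=4: revealed 1 new [(3,4)] -> total=13

Answer: 13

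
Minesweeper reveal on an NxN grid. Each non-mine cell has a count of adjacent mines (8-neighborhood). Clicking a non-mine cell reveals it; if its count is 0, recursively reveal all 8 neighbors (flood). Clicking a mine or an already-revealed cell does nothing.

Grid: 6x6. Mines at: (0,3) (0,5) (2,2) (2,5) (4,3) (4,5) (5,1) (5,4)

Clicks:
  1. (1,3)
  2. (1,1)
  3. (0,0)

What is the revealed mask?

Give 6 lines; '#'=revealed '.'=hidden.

Click 1 (1,3) count=2: revealed 1 new [(1,3)] -> total=1
Click 2 (1,1) count=1: revealed 1 new [(1,1)] -> total=2
Click 3 (0,0) count=0: revealed 11 new [(0,0) (0,1) (0,2) (1,0) (1,2) (2,0) (2,1) (3,0) (3,1) (4,0) (4,1)] -> total=13

Answer: ###...
####..
##....
##....
##....
......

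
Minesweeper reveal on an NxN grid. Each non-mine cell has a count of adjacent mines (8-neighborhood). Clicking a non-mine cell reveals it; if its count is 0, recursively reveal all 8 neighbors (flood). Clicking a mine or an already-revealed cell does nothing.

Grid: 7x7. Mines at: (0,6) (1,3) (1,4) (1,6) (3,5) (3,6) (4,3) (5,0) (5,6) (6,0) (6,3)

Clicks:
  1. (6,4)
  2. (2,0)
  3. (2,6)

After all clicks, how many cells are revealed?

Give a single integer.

Answer: 17

Derivation:
Click 1 (6,4) count=1: revealed 1 new [(6,4)] -> total=1
Click 2 (2,0) count=0: revealed 15 new [(0,0) (0,1) (0,2) (1,0) (1,1) (1,2) (2,0) (2,1) (2,2) (3,0) (3,1) (3,2) (4,0) (4,1) (4,2)] -> total=16
Click 3 (2,6) count=3: revealed 1 new [(2,6)] -> total=17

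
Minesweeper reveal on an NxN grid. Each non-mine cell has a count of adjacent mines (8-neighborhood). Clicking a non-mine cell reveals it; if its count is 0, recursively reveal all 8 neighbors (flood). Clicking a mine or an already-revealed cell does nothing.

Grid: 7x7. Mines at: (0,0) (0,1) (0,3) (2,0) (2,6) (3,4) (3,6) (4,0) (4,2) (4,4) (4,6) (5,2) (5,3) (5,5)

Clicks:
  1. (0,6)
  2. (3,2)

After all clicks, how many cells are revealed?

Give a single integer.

Click 1 (0,6) count=0: revealed 6 new [(0,4) (0,5) (0,6) (1,4) (1,5) (1,6)] -> total=6
Click 2 (3,2) count=1: revealed 1 new [(3,2)] -> total=7

Answer: 7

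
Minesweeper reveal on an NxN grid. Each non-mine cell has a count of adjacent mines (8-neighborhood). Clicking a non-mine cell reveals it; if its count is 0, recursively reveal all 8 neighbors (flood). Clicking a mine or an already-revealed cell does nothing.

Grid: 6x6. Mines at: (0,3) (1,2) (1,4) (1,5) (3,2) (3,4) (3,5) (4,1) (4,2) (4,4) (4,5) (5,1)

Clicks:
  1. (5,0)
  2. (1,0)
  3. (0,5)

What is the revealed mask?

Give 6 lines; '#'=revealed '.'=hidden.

Answer: ##...#
##....
##....
##....
......
#.....

Derivation:
Click 1 (5,0) count=2: revealed 1 new [(5,0)] -> total=1
Click 2 (1,0) count=0: revealed 8 new [(0,0) (0,1) (1,0) (1,1) (2,0) (2,1) (3,0) (3,1)] -> total=9
Click 3 (0,5) count=2: revealed 1 new [(0,5)] -> total=10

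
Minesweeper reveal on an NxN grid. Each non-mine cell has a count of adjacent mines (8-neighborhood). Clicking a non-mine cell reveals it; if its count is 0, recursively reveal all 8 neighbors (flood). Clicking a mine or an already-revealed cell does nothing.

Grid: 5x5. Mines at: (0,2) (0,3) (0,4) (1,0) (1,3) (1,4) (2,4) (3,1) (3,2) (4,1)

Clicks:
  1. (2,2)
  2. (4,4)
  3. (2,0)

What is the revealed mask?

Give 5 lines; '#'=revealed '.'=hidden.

Answer: .....
.....
#.#..
...##
...##

Derivation:
Click 1 (2,2) count=3: revealed 1 new [(2,2)] -> total=1
Click 2 (4,4) count=0: revealed 4 new [(3,3) (3,4) (4,3) (4,4)] -> total=5
Click 3 (2,0) count=2: revealed 1 new [(2,0)] -> total=6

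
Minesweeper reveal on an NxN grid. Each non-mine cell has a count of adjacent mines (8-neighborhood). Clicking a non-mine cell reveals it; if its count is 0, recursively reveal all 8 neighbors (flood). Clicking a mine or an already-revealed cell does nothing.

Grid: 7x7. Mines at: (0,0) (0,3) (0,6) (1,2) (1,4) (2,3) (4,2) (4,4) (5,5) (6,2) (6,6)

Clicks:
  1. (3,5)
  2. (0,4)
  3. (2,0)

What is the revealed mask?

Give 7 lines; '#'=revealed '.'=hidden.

Click 1 (3,5) count=1: revealed 1 new [(3,5)] -> total=1
Click 2 (0,4) count=2: revealed 1 new [(0,4)] -> total=2
Click 3 (2,0) count=0: revealed 12 new [(1,0) (1,1) (2,0) (2,1) (3,0) (3,1) (4,0) (4,1) (5,0) (5,1) (6,0) (6,1)] -> total=14

Answer: ....#..
##.....
##.....
##...#.
##.....
##.....
##.....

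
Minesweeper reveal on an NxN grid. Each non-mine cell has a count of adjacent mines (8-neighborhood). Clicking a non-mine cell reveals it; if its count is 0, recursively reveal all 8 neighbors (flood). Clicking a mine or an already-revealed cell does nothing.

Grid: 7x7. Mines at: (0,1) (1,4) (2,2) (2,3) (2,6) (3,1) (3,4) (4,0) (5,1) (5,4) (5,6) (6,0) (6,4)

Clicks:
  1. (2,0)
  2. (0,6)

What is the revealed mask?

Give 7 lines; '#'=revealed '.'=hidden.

Answer: .....##
.....##
#......
.......
.......
.......
.......

Derivation:
Click 1 (2,0) count=1: revealed 1 new [(2,0)] -> total=1
Click 2 (0,6) count=0: revealed 4 new [(0,5) (0,6) (1,5) (1,6)] -> total=5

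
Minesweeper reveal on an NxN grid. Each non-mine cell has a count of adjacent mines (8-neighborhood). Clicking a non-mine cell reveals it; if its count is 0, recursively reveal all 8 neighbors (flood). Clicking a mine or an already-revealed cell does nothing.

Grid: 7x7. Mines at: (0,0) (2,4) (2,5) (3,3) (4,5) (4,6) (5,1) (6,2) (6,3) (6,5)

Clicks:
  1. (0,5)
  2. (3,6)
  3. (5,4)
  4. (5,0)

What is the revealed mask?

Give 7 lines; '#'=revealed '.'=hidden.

Click 1 (0,5) count=0: revealed 23 new [(0,1) (0,2) (0,3) (0,4) (0,5) (0,6) (1,0) (1,1) (1,2) (1,3) (1,4) (1,5) (1,6) (2,0) (2,1) (2,2) (2,3) (3,0) (3,1) (3,2) (4,0) (4,1) (4,2)] -> total=23
Click 2 (3,6) count=3: revealed 1 new [(3,6)] -> total=24
Click 3 (5,4) count=3: revealed 1 new [(5,4)] -> total=25
Click 4 (5,0) count=1: revealed 1 new [(5,0)] -> total=26

Answer: .######
#######
####...
###...#
###....
#...#..
.......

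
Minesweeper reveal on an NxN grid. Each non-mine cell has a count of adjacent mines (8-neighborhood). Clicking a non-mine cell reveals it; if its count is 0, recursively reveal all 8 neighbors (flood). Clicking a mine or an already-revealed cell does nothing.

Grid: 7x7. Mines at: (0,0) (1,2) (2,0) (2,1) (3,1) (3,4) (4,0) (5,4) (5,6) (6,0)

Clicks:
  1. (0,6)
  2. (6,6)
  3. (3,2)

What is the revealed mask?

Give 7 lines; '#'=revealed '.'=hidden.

Answer: ...####
...####
...####
..#..##
.....##
.......
......#

Derivation:
Click 1 (0,6) count=0: revealed 16 new [(0,3) (0,4) (0,5) (0,6) (1,3) (1,4) (1,5) (1,6) (2,3) (2,4) (2,5) (2,6) (3,5) (3,6) (4,5) (4,6)] -> total=16
Click 2 (6,6) count=1: revealed 1 new [(6,6)] -> total=17
Click 3 (3,2) count=2: revealed 1 new [(3,2)] -> total=18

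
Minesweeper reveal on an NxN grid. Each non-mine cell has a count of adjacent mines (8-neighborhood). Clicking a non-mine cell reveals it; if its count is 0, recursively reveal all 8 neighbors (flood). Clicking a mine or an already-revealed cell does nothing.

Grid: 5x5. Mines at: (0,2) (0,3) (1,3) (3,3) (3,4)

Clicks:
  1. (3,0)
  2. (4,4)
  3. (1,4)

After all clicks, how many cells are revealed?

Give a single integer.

Answer: 16

Derivation:
Click 1 (3,0) count=0: revealed 14 new [(0,0) (0,1) (1,0) (1,1) (1,2) (2,0) (2,1) (2,2) (3,0) (3,1) (3,2) (4,0) (4,1) (4,2)] -> total=14
Click 2 (4,4) count=2: revealed 1 new [(4,4)] -> total=15
Click 3 (1,4) count=2: revealed 1 new [(1,4)] -> total=16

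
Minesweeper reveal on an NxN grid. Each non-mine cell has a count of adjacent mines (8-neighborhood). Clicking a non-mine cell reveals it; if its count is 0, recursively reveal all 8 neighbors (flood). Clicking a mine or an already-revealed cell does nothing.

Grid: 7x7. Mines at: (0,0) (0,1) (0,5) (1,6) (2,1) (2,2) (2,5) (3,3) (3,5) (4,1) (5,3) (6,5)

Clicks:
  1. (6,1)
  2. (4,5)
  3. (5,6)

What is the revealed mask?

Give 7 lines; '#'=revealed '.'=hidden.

Answer: .......
.......
.......
.......
.....#.
###...#
###....

Derivation:
Click 1 (6,1) count=0: revealed 6 new [(5,0) (5,1) (5,2) (6,0) (6,1) (6,2)] -> total=6
Click 2 (4,5) count=1: revealed 1 new [(4,5)] -> total=7
Click 3 (5,6) count=1: revealed 1 new [(5,6)] -> total=8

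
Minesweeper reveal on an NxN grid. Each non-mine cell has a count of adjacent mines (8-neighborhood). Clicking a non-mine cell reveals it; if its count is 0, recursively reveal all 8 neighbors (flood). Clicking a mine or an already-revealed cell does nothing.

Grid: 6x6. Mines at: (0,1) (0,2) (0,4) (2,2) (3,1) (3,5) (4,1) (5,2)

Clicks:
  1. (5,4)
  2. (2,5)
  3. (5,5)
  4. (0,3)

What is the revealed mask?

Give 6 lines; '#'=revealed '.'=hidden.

Answer: ...#..
......
.....#
......
...###
...###

Derivation:
Click 1 (5,4) count=0: revealed 6 new [(4,3) (4,4) (4,5) (5,3) (5,4) (5,5)] -> total=6
Click 2 (2,5) count=1: revealed 1 new [(2,5)] -> total=7
Click 3 (5,5) count=0: revealed 0 new [(none)] -> total=7
Click 4 (0,3) count=2: revealed 1 new [(0,3)] -> total=8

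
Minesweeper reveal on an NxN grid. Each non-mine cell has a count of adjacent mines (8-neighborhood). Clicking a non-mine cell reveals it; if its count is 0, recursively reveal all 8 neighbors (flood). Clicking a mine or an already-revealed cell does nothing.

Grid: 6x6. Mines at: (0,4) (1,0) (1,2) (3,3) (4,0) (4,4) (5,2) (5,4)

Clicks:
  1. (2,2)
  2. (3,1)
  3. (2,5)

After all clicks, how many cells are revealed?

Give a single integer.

Click 1 (2,2) count=2: revealed 1 new [(2,2)] -> total=1
Click 2 (3,1) count=1: revealed 1 new [(3,1)] -> total=2
Click 3 (2,5) count=0: revealed 6 new [(1,4) (1,5) (2,4) (2,5) (3,4) (3,5)] -> total=8

Answer: 8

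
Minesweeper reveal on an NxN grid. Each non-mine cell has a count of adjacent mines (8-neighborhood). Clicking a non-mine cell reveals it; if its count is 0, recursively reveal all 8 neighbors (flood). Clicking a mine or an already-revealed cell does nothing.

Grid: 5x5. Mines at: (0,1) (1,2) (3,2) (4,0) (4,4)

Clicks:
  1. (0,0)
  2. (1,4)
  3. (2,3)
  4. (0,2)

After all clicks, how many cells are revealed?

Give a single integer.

Answer: 10

Derivation:
Click 1 (0,0) count=1: revealed 1 new [(0,0)] -> total=1
Click 2 (1,4) count=0: revealed 8 new [(0,3) (0,4) (1,3) (1,4) (2,3) (2,4) (3,3) (3,4)] -> total=9
Click 3 (2,3) count=2: revealed 0 new [(none)] -> total=9
Click 4 (0,2) count=2: revealed 1 new [(0,2)] -> total=10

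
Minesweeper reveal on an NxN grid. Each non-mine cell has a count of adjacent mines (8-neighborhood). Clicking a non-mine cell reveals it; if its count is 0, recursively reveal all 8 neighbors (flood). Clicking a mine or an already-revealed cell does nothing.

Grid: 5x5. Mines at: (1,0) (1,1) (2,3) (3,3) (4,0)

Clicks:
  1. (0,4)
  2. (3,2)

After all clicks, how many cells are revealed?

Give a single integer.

Click 1 (0,4) count=0: revealed 6 new [(0,2) (0,3) (0,4) (1,2) (1,3) (1,4)] -> total=6
Click 2 (3,2) count=2: revealed 1 new [(3,2)] -> total=7

Answer: 7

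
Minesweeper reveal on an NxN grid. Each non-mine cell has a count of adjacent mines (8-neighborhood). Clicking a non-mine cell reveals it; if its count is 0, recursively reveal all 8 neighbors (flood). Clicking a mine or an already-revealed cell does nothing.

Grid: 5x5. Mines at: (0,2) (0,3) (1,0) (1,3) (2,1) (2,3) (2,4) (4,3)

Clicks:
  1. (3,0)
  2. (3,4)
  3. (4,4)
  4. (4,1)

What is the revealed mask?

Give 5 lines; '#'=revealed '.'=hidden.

Click 1 (3,0) count=1: revealed 1 new [(3,0)] -> total=1
Click 2 (3,4) count=3: revealed 1 new [(3,4)] -> total=2
Click 3 (4,4) count=1: revealed 1 new [(4,4)] -> total=3
Click 4 (4,1) count=0: revealed 5 new [(3,1) (3,2) (4,0) (4,1) (4,2)] -> total=8

Answer: .....
.....
.....
###.#
###.#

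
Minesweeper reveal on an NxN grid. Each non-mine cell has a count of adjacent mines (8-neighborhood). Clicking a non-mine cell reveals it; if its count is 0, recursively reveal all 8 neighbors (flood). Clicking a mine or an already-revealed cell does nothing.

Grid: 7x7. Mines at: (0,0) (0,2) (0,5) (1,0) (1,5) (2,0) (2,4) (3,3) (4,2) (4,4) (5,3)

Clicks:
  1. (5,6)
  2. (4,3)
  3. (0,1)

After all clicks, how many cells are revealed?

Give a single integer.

Answer: 14

Derivation:
Click 1 (5,6) count=0: revealed 12 new [(2,5) (2,6) (3,5) (3,6) (4,5) (4,6) (5,4) (5,5) (5,6) (6,4) (6,5) (6,6)] -> total=12
Click 2 (4,3) count=4: revealed 1 new [(4,3)] -> total=13
Click 3 (0,1) count=3: revealed 1 new [(0,1)] -> total=14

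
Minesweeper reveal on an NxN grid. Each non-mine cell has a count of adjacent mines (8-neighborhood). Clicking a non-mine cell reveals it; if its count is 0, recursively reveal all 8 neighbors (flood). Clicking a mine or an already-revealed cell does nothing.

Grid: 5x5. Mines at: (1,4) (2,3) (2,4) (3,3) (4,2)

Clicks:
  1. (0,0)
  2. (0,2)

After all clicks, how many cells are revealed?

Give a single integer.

Click 1 (0,0) count=0: revealed 16 new [(0,0) (0,1) (0,2) (0,3) (1,0) (1,1) (1,2) (1,3) (2,0) (2,1) (2,2) (3,0) (3,1) (3,2) (4,0) (4,1)] -> total=16
Click 2 (0,2) count=0: revealed 0 new [(none)] -> total=16

Answer: 16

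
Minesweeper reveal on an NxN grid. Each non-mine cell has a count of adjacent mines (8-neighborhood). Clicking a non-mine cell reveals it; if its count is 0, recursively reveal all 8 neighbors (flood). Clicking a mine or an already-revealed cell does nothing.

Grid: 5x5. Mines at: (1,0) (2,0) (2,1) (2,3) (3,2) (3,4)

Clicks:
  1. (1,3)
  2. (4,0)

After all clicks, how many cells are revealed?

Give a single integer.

Answer: 5

Derivation:
Click 1 (1,3) count=1: revealed 1 new [(1,3)] -> total=1
Click 2 (4,0) count=0: revealed 4 new [(3,0) (3,1) (4,0) (4,1)] -> total=5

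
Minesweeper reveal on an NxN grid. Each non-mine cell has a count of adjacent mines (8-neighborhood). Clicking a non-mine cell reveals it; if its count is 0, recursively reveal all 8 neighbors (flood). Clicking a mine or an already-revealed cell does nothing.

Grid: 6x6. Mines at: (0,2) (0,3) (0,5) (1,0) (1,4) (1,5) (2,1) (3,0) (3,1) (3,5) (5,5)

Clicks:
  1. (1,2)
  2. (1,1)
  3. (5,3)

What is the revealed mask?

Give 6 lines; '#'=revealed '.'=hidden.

Answer: ......
.##...
..###.
..###.
#####.
#####.

Derivation:
Click 1 (1,2) count=3: revealed 1 new [(1,2)] -> total=1
Click 2 (1,1) count=3: revealed 1 new [(1,1)] -> total=2
Click 3 (5,3) count=0: revealed 16 new [(2,2) (2,3) (2,4) (3,2) (3,3) (3,4) (4,0) (4,1) (4,2) (4,3) (4,4) (5,0) (5,1) (5,2) (5,3) (5,4)] -> total=18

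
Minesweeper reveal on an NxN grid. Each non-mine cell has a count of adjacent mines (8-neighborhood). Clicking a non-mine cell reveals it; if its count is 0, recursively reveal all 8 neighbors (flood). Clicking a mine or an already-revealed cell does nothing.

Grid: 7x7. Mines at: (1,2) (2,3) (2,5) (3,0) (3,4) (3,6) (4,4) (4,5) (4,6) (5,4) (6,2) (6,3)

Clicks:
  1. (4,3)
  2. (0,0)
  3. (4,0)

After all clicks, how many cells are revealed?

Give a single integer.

Answer: 8

Derivation:
Click 1 (4,3) count=3: revealed 1 new [(4,3)] -> total=1
Click 2 (0,0) count=0: revealed 6 new [(0,0) (0,1) (1,0) (1,1) (2,0) (2,1)] -> total=7
Click 3 (4,0) count=1: revealed 1 new [(4,0)] -> total=8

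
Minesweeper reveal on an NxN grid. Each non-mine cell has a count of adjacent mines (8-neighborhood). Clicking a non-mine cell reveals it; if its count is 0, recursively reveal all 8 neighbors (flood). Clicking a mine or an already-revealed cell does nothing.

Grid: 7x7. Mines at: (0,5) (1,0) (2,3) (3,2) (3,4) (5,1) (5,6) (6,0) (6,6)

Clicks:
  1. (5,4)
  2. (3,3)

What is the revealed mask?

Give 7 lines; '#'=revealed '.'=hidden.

Click 1 (5,4) count=0: revealed 12 new [(4,2) (4,3) (4,4) (4,5) (5,2) (5,3) (5,4) (5,5) (6,2) (6,3) (6,4) (6,5)] -> total=12
Click 2 (3,3) count=3: revealed 1 new [(3,3)] -> total=13

Answer: .......
.......
.......
...#...
..####.
..####.
..####.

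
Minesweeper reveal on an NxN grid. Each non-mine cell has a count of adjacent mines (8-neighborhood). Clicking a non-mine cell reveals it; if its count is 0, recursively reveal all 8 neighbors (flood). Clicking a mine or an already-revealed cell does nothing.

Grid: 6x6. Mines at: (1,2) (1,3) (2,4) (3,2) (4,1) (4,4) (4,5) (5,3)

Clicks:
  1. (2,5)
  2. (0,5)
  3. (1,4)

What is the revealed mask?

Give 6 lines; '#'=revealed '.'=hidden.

Click 1 (2,5) count=1: revealed 1 new [(2,5)] -> total=1
Click 2 (0,5) count=0: revealed 4 new [(0,4) (0,5) (1,4) (1,5)] -> total=5
Click 3 (1,4) count=2: revealed 0 new [(none)] -> total=5

Answer: ....##
....##
.....#
......
......
......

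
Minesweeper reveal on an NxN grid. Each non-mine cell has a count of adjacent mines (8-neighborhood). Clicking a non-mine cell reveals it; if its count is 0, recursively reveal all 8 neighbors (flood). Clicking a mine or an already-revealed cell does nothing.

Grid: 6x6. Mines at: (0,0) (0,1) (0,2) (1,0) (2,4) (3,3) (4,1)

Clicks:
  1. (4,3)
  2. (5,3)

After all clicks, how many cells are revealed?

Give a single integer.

Click 1 (4,3) count=1: revealed 1 new [(4,3)] -> total=1
Click 2 (5,3) count=0: revealed 9 new [(3,4) (3,5) (4,2) (4,4) (4,5) (5,2) (5,3) (5,4) (5,5)] -> total=10

Answer: 10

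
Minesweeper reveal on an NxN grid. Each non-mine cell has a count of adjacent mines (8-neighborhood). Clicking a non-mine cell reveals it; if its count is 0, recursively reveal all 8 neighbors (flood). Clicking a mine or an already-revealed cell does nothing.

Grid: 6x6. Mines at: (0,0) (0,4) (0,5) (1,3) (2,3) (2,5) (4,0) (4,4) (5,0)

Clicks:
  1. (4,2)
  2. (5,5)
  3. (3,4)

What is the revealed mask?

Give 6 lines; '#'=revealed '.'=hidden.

Click 1 (4,2) count=0: revealed 9 new [(3,1) (3,2) (3,3) (4,1) (4,2) (4,3) (5,1) (5,2) (5,3)] -> total=9
Click 2 (5,5) count=1: revealed 1 new [(5,5)] -> total=10
Click 3 (3,4) count=3: revealed 1 new [(3,4)] -> total=11

Answer: ......
......
......
.####.
.###..
.###.#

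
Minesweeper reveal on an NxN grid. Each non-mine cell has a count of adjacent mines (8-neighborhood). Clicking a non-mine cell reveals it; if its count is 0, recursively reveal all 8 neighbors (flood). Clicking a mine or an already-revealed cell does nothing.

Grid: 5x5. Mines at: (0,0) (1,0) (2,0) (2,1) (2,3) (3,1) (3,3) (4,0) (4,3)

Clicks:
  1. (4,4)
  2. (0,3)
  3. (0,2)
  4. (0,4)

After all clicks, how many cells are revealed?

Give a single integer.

Answer: 9

Derivation:
Click 1 (4,4) count=2: revealed 1 new [(4,4)] -> total=1
Click 2 (0,3) count=0: revealed 8 new [(0,1) (0,2) (0,3) (0,4) (1,1) (1,2) (1,3) (1,4)] -> total=9
Click 3 (0,2) count=0: revealed 0 new [(none)] -> total=9
Click 4 (0,4) count=0: revealed 0 new [(none)] -> total=9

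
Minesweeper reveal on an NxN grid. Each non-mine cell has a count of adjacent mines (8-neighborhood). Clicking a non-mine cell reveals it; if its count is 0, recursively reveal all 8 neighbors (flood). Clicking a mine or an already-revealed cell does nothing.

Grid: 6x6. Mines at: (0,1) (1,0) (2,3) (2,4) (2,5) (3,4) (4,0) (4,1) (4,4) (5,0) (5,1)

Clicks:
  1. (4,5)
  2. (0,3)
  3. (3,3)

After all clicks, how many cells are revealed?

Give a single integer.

Answer: 10

Derivation:
Click 1 (4,5) count=2: revealed 1 new [(4,5)] -> total=1
Click 2 (0,3) count=0: revealed 8 new [(0,2) (0,3) (0,4) (0,5) (1,2) (1,3) (1,4) (1,5)] -> total=9
Click 3 (3,3) count=4: revealed 1 new [(3,3)] -> total=10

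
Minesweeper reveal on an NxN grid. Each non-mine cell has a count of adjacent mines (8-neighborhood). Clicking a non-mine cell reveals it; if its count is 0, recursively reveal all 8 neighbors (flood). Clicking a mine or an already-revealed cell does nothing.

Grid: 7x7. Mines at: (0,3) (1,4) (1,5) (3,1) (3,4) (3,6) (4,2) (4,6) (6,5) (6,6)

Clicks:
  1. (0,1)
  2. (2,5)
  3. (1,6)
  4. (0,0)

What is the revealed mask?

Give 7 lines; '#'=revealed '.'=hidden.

Click 1 (0,1) count=0: revealed 9 new [(0,0) (0,1) (0,2) (1,0) (1,1) (1,2) (2,0) (2,1) (2,2)] -> total=9
Click 2 (2,5) count=4: revealed 1 new [(2,5)] -> total=10
Click 3 (1,6) count=1: revealed 1 new [(1,6)] -> total=11
Click 4 (0,0) count=0: revealed 0 new [(none)] -> total=11

Answer: ###....
###...#
###..#.
.......
.......
.......
.......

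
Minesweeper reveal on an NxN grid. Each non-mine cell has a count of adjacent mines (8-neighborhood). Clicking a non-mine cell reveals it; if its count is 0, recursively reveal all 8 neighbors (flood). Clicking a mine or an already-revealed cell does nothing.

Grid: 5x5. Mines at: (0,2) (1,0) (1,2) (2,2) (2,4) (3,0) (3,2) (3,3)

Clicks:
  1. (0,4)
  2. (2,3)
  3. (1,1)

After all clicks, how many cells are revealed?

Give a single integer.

Click 1 (0,4) count=0: revealed 4 new [(0,3) (0,4) (1,3) (1,4)] -> total=4
Click 2 (2,3) count=5: revealed 1 new [(2,3)] -> total=5
Click 3 (1,1) count=4: revealed 1 new [(1,1)] -> total=6

Answer: 6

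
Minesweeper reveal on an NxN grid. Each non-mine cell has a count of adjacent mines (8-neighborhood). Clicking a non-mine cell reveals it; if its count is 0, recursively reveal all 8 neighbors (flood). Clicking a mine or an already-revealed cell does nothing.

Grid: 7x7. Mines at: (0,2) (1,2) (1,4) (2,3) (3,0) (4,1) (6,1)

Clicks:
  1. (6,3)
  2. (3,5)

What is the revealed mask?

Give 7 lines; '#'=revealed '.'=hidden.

Answer: .....##
.....##
....###
..#####
..#####
..#####
..#####

Derivation:
Click 1 (6,3) count=0: revealed 27 new [(0,5) (0,6) (1,5) (1,6) (2,4) (2,5) (2,6) (3,2) (3,3) (3,4) (3,5) (3,6) (4,2) (4,3) (4,4) (4,5) (4,6) (5,2) (5,3) (5,4) (5,5) (5,6) (6,2) (6,3) (6,4) (6,5) (6,6)] -> total=27
Click 2 (3,5) count=0: revealed 0 new [(none)] -> total=27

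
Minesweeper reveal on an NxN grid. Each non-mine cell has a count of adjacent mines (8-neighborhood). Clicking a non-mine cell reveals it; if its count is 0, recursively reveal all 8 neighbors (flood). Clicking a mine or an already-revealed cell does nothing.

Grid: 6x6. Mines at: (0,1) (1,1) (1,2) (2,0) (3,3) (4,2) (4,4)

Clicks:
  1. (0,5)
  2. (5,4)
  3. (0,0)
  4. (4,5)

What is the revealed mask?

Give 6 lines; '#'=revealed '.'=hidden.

Answer: #..###
...###
...###
....##
.....#
....#.

Derivation:
Click 1 (0,5) count=0: revealed 11 new [(0,3) (0,4) (0,5) (1,3) (1,4) (1,5) (2,3) (2,4) (2,5) (3,4) (3,5)] -> total=11
Click 2 (5,4) count=1: revealed 1 new [(5,4)] -> total=12
Click 3 (0,0) count=2: revealed 1 new [(0,0)] -> total=13
Click 4 (4,5) count=1: revealed 1 new [(4,5)] -> total=14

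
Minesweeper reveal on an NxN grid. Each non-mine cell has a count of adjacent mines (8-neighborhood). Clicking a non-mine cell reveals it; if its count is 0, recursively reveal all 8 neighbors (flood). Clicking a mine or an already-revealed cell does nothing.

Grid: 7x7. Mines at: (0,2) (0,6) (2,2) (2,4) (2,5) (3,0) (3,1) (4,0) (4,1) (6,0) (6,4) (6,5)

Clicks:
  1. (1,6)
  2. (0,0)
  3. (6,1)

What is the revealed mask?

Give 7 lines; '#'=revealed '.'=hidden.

Click 1 (1,6) count=2: revealed 1 new [(1,6)] -> total=1
Click 2 (0,0) count=0: revealed 6 new [(0,0) (0,1) (1,0) (1,1) (2,0) (2,1)] -> total=7
Click 3 (6,1) count=1: revealed 1 new [(6,1)] -> total=8

Answer: ##.....
##....#
##.....
.......
.......
.......
.#.....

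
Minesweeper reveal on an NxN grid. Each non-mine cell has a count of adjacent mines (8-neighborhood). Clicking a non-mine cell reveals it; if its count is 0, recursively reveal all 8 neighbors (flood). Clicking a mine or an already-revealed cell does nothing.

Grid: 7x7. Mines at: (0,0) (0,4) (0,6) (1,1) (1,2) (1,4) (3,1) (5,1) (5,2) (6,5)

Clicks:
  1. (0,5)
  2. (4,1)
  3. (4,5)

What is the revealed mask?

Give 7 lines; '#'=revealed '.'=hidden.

Answer: .....#.
.....##
..#####
..#####
.######
...####
.......

Derivation:
Click 1 (0,5) count=3: revealed 1 new [(0,5)] -> total=1
Click 2 (4,1) count=3: revealed 1 new [(4,1)] -> total=2
Click 3 (4,5) count=0: revealed 21 new [(1,5) (1,6) (2,2) (2,3) (2,4) (2,5) (2,6) (3,2) (3,3) (3,4) (3,5) (3,6) (4,2) (4,3) (4,4) (4,5) (4,6) (5,3) (5,4) (5,5) (5,6)] -> total=23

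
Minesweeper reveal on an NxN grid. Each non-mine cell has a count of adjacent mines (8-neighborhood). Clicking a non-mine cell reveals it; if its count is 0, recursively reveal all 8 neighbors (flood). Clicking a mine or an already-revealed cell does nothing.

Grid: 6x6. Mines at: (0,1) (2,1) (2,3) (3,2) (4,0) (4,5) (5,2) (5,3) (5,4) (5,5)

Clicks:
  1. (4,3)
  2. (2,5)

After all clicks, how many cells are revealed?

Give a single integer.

Answer: 13

Derivation:
Click 1 (4,3) count=4: revealed 1 new [(4,3)] -> total=1
Click 2 (2,5) count=0: revealed 12 new [(0,2) (0,3) (0,4) (0,5) (1,2) (1,3) (1,4) (1,5) (2,4) (2,5) (3,4) (3,5)] -> total=13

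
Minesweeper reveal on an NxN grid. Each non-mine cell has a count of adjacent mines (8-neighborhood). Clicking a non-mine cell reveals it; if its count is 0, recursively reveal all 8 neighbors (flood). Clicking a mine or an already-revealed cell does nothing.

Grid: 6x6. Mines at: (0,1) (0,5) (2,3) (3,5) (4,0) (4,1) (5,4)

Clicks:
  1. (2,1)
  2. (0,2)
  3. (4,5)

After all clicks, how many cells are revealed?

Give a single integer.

Answer: 11

Derivation:
Click 1 (2,1) count=0: revealed 9 new [(1,0) (1,1) (1,2) (2,0) (2,1) (2,2) (3,0) (3,1) (3,2)] -> total=9
Click 2 (0,2) count=1: revealed 1 new [(0,2)] -> total=10
Click 3 (4,5) count=2: revealed 1 new [(4,5)] -> total=11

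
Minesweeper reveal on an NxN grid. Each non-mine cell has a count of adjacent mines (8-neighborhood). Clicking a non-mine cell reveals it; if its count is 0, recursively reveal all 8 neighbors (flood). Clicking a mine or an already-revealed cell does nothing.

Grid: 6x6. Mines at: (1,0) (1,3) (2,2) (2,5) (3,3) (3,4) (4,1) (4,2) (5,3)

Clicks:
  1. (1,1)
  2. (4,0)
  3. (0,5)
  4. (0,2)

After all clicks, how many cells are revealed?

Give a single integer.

Answer: 7

Derivation:
Click 1 (1,1) count=2: revealed 1 new [(1,1)] -> total=1
Click 2 (4,0) count=1: revealed 1 new [(4,0)] -> total=2
Click 3 (0,5) count=0: revealed 4 new [(0,4) (0,5) (1,4) (1,5)] -> total=6
Click 4 (0,2) count=1: revealed 1 new [(0,2)] -> total=7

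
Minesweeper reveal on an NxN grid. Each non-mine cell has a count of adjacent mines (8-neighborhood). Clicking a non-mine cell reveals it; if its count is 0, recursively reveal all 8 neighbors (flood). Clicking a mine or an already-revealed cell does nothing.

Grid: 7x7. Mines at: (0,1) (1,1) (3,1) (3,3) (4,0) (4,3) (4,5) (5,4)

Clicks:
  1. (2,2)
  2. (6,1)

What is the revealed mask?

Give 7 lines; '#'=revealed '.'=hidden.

Answer: .......
.......
..#....
.......
.......
####...
####...

Derivation:
Click 1 (2,2) count=3: revealed 1 new [(2,2)] -> total=1
Click 2 (6,1) count=0: revealed 8 new [(5,0) (5,1) (5,2) (5,3) (6,0) (6,1) (6,2) (6,3)] -> total=9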